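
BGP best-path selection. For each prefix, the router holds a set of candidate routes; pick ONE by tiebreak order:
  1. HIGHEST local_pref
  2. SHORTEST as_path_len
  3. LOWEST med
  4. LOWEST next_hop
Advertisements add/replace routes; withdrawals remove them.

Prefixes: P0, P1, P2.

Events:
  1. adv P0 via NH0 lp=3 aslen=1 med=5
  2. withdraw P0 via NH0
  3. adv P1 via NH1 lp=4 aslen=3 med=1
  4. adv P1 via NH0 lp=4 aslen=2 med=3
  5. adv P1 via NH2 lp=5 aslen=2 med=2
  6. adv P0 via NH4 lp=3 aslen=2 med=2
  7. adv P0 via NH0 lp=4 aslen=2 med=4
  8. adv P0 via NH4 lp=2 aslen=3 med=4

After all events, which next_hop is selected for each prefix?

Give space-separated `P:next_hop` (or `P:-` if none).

Answer: P0:NH0 P1:NH2 P2:-

Derivation:
Op 1: best P0=NH0 P1=- P2=-
Op 2: best P0=- P1=- P2=-
Op 3: best P0=- P1=NH1 P2=-
Op 4: best P0=- P1=NH0 P2=-
Op 5: best P0=- P1=NH2 P2=-
Op 6: best P0=NH4 P1=NH2 P2=-
Op 7: best P0=NH0 P1=NH2 P2=-
Op 8: best P0=NH0 P1=NH2 P2=-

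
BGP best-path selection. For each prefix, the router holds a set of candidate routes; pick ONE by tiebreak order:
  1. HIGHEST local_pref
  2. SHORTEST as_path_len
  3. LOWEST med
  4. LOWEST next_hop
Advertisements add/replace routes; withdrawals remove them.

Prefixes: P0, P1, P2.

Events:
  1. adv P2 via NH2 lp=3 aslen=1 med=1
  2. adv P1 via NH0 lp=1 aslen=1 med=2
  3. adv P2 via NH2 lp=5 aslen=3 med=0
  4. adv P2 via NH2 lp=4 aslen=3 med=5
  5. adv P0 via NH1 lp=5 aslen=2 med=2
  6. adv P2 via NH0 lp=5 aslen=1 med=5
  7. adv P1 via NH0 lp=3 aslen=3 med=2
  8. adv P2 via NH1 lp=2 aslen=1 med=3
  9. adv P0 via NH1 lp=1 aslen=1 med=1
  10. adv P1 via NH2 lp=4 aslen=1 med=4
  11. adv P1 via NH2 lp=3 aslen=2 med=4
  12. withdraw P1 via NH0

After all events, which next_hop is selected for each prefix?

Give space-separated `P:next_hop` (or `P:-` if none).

Op 1: best P0=- P1=- P2=NH2
Op 2: best P0=- P1=NH0 P2=NH2
Op 3: best P0=- P1=NH0 P2=NH2
Op 4: best P0=- P1=NH0 P2=NH2
Op 5: best P0=NH1 P1=NH0 P2=NH2
Op 6: best P0=NH1 P1=NH0 P2=NH0
Op 7: best P0=NH1 P1=NH0 P2=NH0
Op 8: best P0=NH1 P1=NH0 P2=NH0
Op 9: best P0=NH1 P1=NH0 P2=NH0
Op 10: best P0=NH1 P1=NH2 P2=NH0
Op 11: best P0=NH1 P1=NH2 P2=NH0
Op 12: best P0=NH1 P1=NH2 P2=NH0

Answer: P0:NH1 P1:NH2 P2:NH0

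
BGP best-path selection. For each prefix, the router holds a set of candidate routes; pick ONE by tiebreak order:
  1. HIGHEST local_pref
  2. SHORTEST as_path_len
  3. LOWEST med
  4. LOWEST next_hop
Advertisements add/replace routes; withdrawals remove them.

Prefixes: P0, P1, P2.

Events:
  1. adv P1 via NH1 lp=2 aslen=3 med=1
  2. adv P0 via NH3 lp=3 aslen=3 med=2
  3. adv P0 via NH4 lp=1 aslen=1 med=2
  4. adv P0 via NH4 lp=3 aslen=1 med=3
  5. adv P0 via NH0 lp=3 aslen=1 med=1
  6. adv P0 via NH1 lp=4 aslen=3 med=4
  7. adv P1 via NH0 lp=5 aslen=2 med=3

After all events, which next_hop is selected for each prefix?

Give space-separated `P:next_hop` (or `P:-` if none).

Op 1: best P0=- P1=NH1 P2=-
Op 2: best P0=NH3 P1=NH1 P2=-
Op 3: best P0=NH3 P1=NH1 P2=-
Op 4: best P0=NH4 P1=NH1 P2=-
Op 5: best P0=NH0 P1=NH1 P2=-
Op 6: best P0=NH1 P1=NH1 P2=-
Op 7: best P0=NH1 P1=NH0 P2=-

Answer: P0:NH1 P1:NH0 P2:-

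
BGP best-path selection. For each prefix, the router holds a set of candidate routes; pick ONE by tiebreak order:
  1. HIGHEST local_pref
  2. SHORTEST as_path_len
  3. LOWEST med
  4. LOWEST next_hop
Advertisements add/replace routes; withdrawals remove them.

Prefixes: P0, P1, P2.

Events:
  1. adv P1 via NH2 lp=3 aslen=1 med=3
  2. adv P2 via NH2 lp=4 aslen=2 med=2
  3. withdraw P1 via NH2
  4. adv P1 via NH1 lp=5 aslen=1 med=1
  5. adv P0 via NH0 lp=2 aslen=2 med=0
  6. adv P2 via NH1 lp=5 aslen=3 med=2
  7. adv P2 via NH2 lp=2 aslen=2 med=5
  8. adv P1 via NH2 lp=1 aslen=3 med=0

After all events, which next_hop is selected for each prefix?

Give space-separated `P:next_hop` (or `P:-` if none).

Op 1: best P0=- P1=NH2 P2=-
Op 2: best P0=- P1=NH2 P2=NH2
Op 3: best P0=- P1=- P2=NH2
Op 4: best P0=- P1=NH1 P2=NH2
Op 5: best P0=NH0 P1=NH1 P2=NH2
Op 6: best P0=NH0 P1=NH1 P2=NH1
Op 7: best P0=NH0 P1=NH1 P2=NH1
Op 8: best P0=NH0 P1=NH1 P2=NH1

Answer: P0:NH0 P1:NH1 P2:NH1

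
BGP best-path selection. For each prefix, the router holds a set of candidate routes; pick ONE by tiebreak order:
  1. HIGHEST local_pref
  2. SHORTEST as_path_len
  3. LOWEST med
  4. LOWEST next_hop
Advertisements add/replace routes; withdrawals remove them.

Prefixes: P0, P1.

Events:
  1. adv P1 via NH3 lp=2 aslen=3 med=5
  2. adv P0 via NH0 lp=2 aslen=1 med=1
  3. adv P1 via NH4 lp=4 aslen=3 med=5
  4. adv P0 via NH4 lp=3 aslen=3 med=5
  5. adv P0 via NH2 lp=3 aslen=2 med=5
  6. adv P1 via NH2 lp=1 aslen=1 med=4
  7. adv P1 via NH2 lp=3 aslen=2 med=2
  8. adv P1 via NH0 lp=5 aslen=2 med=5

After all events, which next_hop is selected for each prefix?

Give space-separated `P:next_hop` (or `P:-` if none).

Op 1: best P0=- P1=NH3
Op 2: best P0=NH0 P1=NH3
Op 3: best P0=NH0 P1=NH4
Op 4: best P0=NH4 P1=NH4
Op 5: best P0=NH2 P1=NH4
Op 6: best P0=NH2 P1=NH4
Op 7: best P0=NH2 P1=NH4
Op 8: best P0=NH2 P1=NH0

Answer: P0:NH2 P1:NH0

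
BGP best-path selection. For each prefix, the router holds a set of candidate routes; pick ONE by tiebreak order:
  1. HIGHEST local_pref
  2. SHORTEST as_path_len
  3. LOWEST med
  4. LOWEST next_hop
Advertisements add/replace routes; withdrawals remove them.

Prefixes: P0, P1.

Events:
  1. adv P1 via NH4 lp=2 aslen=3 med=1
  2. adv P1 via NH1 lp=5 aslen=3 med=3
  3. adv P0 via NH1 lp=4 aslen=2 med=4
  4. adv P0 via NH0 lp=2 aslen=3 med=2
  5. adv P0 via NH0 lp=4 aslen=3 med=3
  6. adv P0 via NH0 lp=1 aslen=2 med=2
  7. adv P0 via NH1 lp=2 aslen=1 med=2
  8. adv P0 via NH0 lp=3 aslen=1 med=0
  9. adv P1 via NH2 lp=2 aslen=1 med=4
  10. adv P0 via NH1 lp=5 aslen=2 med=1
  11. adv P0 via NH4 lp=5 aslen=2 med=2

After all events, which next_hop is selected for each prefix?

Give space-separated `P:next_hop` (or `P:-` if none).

Op 1: best P0=- P1=NH4
Op 2: best P0=- P1=NH1
Op 3: best P0=NH1 P1=NH1
Op 4: best P0=NH1 P1=NH1
Op 5: best P0=NH1 P1=NH1
Op 6: best P0=NH1 P1=NH1
Op 7: best P0=NH1 P1=NH1
Op 8: best P0=NH0 P1=NH1
Op 9: best P0=NH0 P1=NH1
Op 10: best P0=NH1 P1=NH1
Op 11: best P0=NH1 P1=NH1

Answer: P0:NH1 P1:NH1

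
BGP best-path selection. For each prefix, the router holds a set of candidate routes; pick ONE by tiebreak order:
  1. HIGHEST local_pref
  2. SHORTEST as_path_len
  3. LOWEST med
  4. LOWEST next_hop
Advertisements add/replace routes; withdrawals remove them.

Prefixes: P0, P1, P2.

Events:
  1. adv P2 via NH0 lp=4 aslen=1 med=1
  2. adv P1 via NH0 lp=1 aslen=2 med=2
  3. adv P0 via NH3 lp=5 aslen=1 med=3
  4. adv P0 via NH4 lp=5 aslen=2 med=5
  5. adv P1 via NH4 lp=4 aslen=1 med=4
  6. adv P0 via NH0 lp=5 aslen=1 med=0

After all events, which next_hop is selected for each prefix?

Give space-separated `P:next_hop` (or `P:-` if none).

Answer: P0:NH0 P1:NH4 P2:NH0

Derivation:
Op 1: best P0=- P1=- P2=NH0
Op 2: best P0=- P1=NH0 P2=NH0
Op 3: best P0=NH3 P1=NH0 P2=NH0
Op 4: best P0=NH3 P1=NH0 P2=NH0
Op 5: best P0=NH3 P1=NH4 P2=NH0
Op 6: best P0=NH0 P1=NH4 P2=NH0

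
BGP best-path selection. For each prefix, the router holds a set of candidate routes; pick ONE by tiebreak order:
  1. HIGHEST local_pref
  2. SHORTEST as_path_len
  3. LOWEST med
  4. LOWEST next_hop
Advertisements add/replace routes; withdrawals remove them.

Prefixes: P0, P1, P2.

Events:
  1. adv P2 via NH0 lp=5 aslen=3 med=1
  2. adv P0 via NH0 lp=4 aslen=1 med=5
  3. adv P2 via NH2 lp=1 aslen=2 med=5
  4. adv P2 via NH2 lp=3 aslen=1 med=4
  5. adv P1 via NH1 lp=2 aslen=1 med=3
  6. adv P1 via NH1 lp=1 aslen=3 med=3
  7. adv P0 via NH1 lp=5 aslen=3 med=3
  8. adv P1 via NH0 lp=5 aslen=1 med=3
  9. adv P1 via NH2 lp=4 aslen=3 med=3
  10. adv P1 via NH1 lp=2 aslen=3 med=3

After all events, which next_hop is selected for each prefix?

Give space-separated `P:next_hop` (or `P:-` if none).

Op 1: best P0=- P1=- P2=NH0
Op 2: best P0=NH0 P1=- P2=NH0
Op 3: best P0=NH0 P1=- P2=NH0
Op 4: best P0=NH0 P1=- P2=NH0
Op 5: best P0=NH0 P1=NH1 P2=NH0
Op 6: best P0=NH0 P1=NH1 P2=NH0
Op 7: best P0=NH1 P1=NH1 P2=NH0
Op 8: best P0=NH1 P1=NH0 P2=NH0
Op 9: best P0=NH1 P1=NH0 P2=NH0
Op 10: best P0=NH1 P1=NH0 P2=NH0

Answer: P0:NH1 P1:NH0 P2:NH0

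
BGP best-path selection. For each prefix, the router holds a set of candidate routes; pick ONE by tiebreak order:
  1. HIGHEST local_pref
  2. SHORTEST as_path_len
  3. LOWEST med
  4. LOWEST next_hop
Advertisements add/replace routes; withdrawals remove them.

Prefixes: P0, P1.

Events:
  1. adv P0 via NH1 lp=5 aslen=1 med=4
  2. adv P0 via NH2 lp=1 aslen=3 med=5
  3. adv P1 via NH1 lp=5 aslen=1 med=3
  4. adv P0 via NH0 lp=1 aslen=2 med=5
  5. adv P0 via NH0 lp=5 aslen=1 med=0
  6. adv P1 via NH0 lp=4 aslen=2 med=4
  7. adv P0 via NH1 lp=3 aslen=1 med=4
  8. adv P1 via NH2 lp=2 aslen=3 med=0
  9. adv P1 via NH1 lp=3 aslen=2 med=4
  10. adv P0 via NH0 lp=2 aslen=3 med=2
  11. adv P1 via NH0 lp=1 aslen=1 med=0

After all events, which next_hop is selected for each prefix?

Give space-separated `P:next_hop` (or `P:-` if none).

Answer: P0:NH1 P1:NH1

Derivation:
Op 1: best P0=NH1 P1=-
Op 2: best P0=NH1 P1=-
Op 3: best P0=NH1 P1=NH1
Op 4: best P0=NH1 P1=NH1
Op 5: best P0=NH0 P1=NH1
Op 6: best P0=NH0 P1=NH1
Op 7: best P0=NH0 P1=NH1
Op 8: best P0=NH0 P1=NH1
Op 9: best P0=NH0 P1=NH0
Op 10: best P0=NH1 P1=NH0
Op 11: best P0=NH1 P1=NH1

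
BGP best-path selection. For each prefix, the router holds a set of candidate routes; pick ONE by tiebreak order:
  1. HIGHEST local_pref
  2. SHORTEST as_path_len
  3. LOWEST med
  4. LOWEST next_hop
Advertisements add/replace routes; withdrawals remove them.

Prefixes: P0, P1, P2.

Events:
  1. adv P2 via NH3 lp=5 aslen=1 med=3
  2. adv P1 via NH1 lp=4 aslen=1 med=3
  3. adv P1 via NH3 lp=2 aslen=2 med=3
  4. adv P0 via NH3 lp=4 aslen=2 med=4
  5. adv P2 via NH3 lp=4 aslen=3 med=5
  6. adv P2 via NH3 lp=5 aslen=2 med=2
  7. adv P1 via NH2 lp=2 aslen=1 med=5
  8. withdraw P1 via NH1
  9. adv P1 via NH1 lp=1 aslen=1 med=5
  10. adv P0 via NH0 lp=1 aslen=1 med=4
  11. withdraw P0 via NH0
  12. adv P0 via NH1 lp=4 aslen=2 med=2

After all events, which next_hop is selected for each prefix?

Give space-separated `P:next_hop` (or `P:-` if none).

Op 1: best P0=- P1=- P2=NH3
Op 2: best P0=- P1=NH1 P2=NH3
Op 3: best P0=- P1=NH1 P2=NH3
Op 4: best P0=NH3 P1=NH1 P2=NH3
Op 5: best P0=NH3 P1=NH1 P2=NH3
Op 6: best P0=NH3 P1=NH1 P2=NH3
Op 7: best P0=NH3 P1=NH1 P2=NH3
Op 8: best P0=NH3 P1=NH2 P2=NH3
Op 9: best P0=NH3 P1=NH2 P2=NH3
Op 10: best P0=NH3 P1=NH2 P2=NH3
Op 11: best P0=NH3 P1=NH2 P2=NH3
Op 12: best P0=NH1 P1=NH2 P2=NH3

Answer: P0:NH1 P1:NH2 P2:NH3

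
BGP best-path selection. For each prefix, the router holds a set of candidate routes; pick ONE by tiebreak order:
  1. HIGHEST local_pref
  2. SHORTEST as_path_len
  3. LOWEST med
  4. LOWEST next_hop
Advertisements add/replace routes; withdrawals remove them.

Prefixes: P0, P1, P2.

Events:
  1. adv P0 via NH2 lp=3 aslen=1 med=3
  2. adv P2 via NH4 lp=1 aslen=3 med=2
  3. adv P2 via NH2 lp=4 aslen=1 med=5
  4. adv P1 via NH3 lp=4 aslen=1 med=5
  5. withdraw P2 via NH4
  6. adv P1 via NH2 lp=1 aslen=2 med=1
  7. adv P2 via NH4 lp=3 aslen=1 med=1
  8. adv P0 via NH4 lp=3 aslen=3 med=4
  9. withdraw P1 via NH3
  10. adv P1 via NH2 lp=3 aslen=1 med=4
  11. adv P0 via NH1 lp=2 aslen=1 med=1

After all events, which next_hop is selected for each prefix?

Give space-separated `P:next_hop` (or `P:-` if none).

Op 1: best P0=NH2 P1=- P2=-
Op 2: best P0=NH2 P1=- P2=NH4
Op 3: best P0=NH2 P1=- P2=NH2
Op 4: best P0=NH2 P1=NH3 P2=NH2
Op 5: best P0=NH2 P1=NH3 P2=NH2
Op 6: best P0=NH2 P1=NH3 P2=NH2
Op 7: best P0=NH2 P1=NH3 P2=NH2
Op 8: best P0=NH2 P1=NH3 P2=NH2
Op 9: best P0=NH2 P1=NH2 P2=NH2
Op 10: best P0=NH2 P1=NH2 P2=NH2
Op 11: best P0=NH2 P1=NH2 P2=NH2

Answer: P0:NH2 P1:NH2 P2:NH2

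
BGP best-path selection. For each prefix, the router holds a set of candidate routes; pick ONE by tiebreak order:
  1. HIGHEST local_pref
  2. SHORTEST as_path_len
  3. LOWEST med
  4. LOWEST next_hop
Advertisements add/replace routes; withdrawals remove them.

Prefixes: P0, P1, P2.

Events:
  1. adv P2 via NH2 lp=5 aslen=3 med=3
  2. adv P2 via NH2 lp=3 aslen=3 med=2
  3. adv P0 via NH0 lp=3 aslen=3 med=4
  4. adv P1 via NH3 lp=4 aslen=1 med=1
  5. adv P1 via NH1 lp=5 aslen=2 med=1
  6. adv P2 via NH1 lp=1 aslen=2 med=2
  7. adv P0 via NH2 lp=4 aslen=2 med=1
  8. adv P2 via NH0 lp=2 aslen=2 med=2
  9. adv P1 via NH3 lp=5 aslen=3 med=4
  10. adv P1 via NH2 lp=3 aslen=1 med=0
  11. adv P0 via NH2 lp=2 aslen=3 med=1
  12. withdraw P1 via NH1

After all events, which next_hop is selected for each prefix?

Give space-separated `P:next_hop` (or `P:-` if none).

Op 1: best P0=- P1=- P2=NH2
Op 2: best P0=- P1=- P2=NH2
Op 3: best P0=NH0 P1=- P2=NH2
Op 4: best P0=NH0 P1=NH3 P2=NH2
Op 5: best P0=NH0 P1=NH1 P2=NH2
Op 6: best P0=NH0 P1=NH1 P2=NH2
Op 7: best P0=NH2 P1=NH1 P2=NH2
Op 8: best P0=NH2 P1=NH1 P2=NH2
Op 9: best P0=NH2 P1=NH1 P2=NH2
Op 10: best P0=NH2 P1=NH1 P2=NH2
Op 11: best P0=NH0 P1=NH1 P2=NH2
Op 12: best P0=NH0 P1=NH3 P2=NH2

Answer: P0:NH0 P1:NH3 P2:NH2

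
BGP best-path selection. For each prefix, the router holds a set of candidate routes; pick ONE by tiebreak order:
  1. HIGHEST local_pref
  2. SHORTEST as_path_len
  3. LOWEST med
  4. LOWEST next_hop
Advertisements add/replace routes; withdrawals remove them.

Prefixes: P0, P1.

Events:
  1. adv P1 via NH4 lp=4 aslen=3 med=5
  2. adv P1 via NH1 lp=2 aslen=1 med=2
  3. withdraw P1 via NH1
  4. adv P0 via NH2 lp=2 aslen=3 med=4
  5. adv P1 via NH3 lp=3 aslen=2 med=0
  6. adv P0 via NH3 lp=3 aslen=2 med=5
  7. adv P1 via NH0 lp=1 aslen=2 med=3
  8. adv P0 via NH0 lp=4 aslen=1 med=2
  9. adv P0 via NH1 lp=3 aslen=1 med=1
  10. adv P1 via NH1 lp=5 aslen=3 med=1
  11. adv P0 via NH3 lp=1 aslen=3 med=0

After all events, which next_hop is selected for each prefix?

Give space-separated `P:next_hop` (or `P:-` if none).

Answer: P0:NH0 P1:NH1

Derivation:
Op 1: best P0=- P1=NH4
Op 2: best P0=- P1=NH4
Op 3: best P0=- P1=NH4
Op 4: best P0=NH2 P1=NH4
Op 5: best P0=NH2 P1=NH4
Op 6: best P0=NH3 P1=NH4
Op 7: best P0=NH3 P1=NH4
Op 8: best P0=NH0 P1=NH4
Op 9: best P0=NH0 P1=NH4
Op 10: best P0=NH0 P1=NH1
Op 11: best P0=NH0 P1=NH1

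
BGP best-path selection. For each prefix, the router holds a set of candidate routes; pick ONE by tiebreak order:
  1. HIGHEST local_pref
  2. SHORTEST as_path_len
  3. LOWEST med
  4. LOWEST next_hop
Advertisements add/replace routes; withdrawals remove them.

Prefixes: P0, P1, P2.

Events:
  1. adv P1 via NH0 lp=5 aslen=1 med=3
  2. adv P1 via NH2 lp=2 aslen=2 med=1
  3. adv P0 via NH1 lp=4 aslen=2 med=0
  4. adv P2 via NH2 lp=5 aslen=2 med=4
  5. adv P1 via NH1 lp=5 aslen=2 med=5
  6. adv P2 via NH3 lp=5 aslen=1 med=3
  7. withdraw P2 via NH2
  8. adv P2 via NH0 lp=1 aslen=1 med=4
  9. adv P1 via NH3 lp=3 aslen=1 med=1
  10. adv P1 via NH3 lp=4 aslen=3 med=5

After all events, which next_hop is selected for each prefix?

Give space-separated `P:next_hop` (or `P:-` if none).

Op 1: best P0=- P1=NH0 P2=-
Op 2: best P0=- P1=NH0 P2=-
Op 3: best P0=NH1 P1=NH0 P2=-
Op 4: best P0=NH1 P1=NH0 P2=NH2
Op 5: best P0=NH1 P1=NH0 P2=NH2
Op 6: best P0=NH1 P1=NH0 P2=NH3
Op 7: best P0=NH1 P1=NH0 P2=NH3
Op 8: best P0=NH1 P1=NH0 P2=NH3
Op 9: best P0=NH1 P1=NH0 P2=NH3
Op 10: best P0=NH1 P1=NH0 P2=NH3

Answer: P0:NH1 P1:NH0 P2:NH3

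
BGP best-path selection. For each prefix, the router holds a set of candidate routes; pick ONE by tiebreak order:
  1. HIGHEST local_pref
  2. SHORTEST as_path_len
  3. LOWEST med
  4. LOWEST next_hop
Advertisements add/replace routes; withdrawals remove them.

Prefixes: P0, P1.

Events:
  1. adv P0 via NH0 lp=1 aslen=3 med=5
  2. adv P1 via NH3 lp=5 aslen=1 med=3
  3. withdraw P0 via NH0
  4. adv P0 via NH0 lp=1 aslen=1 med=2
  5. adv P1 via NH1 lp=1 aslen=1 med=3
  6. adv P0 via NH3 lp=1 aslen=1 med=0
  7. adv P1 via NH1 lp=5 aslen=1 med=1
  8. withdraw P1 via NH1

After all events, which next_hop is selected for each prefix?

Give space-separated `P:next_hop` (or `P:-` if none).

Answer: P0:NH3 P1:NH3

Derivation:
Op 1: best P0=NH0 P1=-
Op 2: best P0=NH0 P1=NH3
Op 3: best P0=- P1=NH3
Op 4: best P0=NH0 P1=NH3
Op 5: best P0=NH0 P1=NH3
Op 6: best P0=NH3 P1=NH3
Op 7: best P0=NH3 P1=NH1
Op 8: best P0=NH3 P1=NH3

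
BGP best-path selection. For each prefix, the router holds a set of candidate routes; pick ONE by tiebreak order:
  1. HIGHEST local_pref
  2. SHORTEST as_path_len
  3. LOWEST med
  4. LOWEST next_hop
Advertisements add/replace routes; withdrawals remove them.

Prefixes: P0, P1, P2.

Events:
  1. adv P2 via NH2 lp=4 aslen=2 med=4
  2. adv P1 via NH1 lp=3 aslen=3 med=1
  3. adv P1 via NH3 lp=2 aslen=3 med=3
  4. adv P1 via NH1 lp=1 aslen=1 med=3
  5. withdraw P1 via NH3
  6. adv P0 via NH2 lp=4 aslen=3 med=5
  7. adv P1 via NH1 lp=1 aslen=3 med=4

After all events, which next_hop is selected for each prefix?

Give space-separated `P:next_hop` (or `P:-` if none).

Answer: P0:NH2 P1:NH1 P2:NH2

Derivation:
Op 1: best P0=- P1=- P2=NH2
Op 2: best P0=- P1=NH1 P2=NH2
Op 3: best P0=- P1=NH1 P2=NH2
Op 4: best P0=- P1=NH3 P2=NH2
Op 5: best P0=- P1=NH1 P2=NH2
Op 6: best P0=NH2 P1=NH1 P2=NH2
Op 7: best P0=NH2 P1=NH1 P2=NH2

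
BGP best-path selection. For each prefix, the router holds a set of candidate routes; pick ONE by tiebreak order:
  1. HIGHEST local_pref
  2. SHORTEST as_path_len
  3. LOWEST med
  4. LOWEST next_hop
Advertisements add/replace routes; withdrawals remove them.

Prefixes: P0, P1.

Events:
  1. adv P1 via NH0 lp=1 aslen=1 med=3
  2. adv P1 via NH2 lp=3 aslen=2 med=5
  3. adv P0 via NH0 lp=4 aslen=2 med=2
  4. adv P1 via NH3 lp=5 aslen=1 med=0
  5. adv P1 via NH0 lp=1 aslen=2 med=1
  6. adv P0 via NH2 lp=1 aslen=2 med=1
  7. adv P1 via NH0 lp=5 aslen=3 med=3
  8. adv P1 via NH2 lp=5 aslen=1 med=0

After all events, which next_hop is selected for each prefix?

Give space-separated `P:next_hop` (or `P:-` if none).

Op 1: best P0=- P1=NH0
Op 2: best P0=- P1=NH2
Op 3: best P0=NH0 P1=NH2
Op 4: best P0=NH0 P1=NH3
Op 5: best P0=NH0 P1=NH3
Op 6: best P0=NH0 P1=NH3
Op 7: best P0=NH0 P1=NH3
Op 8: best P0=NH0 P1=NH2

Answer: P0:NH0 P1:NH2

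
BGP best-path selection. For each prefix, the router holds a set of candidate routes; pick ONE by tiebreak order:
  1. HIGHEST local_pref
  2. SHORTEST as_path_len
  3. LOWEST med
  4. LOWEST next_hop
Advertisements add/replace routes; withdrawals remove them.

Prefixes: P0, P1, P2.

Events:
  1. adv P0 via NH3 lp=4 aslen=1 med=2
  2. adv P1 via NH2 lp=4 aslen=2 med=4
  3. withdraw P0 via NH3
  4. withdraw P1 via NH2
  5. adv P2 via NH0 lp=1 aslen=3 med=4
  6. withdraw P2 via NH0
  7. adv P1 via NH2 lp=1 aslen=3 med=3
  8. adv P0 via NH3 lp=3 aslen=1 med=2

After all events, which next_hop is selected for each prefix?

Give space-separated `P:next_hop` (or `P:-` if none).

Answer: P0:NH3 P1:NH2 P2:-

Derivation:
Op 1: best P0=NH3 P1=- P2=-
Op 2: best P0=NH3 P1=NH2 P2=-
Op 3: best P0=- P1=NH2 P2=-
Op 4: best P0=- P1=- P2=-
Op 5: best P0=- P1=- P2=NH0
Op 6: best P0=- P1=- P2=-
Op 7: best P0=- P1=NH2 P2=-
Op 8: best P0=NH3 P1=NH2 P2=-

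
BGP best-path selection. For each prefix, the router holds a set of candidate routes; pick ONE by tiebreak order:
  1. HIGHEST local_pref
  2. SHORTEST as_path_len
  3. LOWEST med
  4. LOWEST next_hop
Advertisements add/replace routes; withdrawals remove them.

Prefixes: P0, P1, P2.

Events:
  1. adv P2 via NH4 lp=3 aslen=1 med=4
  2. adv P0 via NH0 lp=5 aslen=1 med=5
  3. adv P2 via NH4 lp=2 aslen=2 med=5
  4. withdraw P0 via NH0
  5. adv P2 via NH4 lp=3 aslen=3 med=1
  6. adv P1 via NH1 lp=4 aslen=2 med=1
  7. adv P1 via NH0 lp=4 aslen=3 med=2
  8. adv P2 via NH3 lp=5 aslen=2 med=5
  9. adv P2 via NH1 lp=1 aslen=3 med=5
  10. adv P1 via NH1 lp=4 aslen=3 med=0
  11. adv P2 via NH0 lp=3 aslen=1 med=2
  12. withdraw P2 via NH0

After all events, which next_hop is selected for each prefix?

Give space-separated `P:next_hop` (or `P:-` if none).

Answer: P0:- P1:NH1 P2:NH3

Derivation:
Op 1: best P0=- P1=- P2=NH4
Op 2: best P0=NH0 P1=- P2=NH4
Op 3: best P0=NH0 P1=- P2=NH4
Op 4: best P0=- P1=- P2=NH4
Op 5: best P0=- P1=- P2=NH4
Op 6: best P0=- P1=NH1 P2=NH4
Op 7: best P0=- P1=NH1 P2=NH4
Op 8: best P0=- P1=NH1 P2=NH3
Op 9: best P0=- P1=NH1 P2=NH3
Op 10: best P0=- P1=NH1 P2=NH3
Op 11: best P0=- P1=NH1 P2=NH3
Op 12: best P0=- P1=NH1 P2=NH3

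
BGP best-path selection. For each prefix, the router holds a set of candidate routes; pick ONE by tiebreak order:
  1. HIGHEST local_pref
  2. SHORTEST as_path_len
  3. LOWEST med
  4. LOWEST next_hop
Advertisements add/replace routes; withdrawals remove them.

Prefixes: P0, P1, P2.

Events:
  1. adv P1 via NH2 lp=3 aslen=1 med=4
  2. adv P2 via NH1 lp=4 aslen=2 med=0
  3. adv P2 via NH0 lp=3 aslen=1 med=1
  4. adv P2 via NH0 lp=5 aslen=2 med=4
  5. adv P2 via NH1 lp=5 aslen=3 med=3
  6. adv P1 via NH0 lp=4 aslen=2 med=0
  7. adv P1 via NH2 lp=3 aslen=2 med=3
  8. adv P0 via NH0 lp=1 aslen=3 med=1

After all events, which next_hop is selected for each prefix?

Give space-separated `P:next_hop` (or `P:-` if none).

Op 1: best P0=- P1=NH2 P2=-
Op 2: best P0=- P1=NH2 P2=NH1
Op 3: best P0=- P1=NH2 P2=NH1
Op 4: best P0=- P1=NH2 P2=NH0
Op 5: best P0=- P1=NH2 P2=NH0
Op 6: best P0=- P1=NH0 P2=NH0
Op 7: best P0=- P1=NH0 P2=NH0
Op 8: best P0=NH0 P1=NH0 P2=NH0

Answer: P0:NH0 P1:NH0 P2:NH0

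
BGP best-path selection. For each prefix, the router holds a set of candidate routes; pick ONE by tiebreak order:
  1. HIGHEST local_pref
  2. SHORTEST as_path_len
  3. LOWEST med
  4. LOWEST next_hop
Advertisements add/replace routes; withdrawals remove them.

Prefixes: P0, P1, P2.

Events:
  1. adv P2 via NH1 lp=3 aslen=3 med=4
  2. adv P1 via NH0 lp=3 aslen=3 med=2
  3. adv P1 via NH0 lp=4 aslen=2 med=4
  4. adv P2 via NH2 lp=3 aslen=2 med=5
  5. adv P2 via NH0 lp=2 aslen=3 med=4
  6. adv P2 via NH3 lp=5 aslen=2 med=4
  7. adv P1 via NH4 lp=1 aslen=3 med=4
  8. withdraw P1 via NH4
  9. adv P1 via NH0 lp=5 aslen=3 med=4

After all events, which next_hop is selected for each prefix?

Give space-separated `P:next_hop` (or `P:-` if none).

Answer: P0:- P1:NH0 P2:NH3

Derivation:
Op 1: best P0=- P1=- P2=NH1
Op 2: best P0=- P1=NH0 P2=NH1
Op 3: best P0=- P1=NH0 P2=NH1
Op 4: best P0=- P1=NH0 P2=NH2
Op 5: best P0=- P1=NH0 P2=NH2
Op 6: best P0=- P1=NH0 P2=NH3
Op 7: best P0=- P1=NH0 P2=NH3
Op 8: best P0=- P1=NH0 P2=NH3
Op 9: best P0=- P1=NH0 P2=NH3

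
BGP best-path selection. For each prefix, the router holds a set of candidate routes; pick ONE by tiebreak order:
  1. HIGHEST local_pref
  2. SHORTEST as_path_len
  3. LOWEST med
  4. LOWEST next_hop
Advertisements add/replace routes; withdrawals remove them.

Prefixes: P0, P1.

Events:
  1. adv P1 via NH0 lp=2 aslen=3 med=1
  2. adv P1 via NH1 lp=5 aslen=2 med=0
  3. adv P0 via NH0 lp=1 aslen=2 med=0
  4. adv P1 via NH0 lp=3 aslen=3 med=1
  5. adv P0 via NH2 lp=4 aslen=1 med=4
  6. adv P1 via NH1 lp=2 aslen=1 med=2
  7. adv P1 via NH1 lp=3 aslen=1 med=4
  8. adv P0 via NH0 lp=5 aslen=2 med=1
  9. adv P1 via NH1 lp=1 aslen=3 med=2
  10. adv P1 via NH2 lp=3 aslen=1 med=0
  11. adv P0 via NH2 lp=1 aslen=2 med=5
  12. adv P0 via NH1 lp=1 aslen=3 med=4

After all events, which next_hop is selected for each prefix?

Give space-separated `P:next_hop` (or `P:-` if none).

Op 1: best P0=- P1=NH0
Op 2: best P0=- P1=NH1
Op 3: best P0=NH0 P1=NH1
Op 4: best P0=NH0 P1=NH1
Op 5: best P0=NH2 P1=NH1
Op 6: best P0=NH2 P1=NH0
Op 7: best P0=NH2 P1=NH1
Op 8: best P0=NH0 P1=NH1
Op 9: best P0=NH0 P1=NH0
Op 10: best P0=NH0 P1=NH2
Op 11: best P0=NH0 P1=NH2
Op 12: best P0=NH0 P1=NH2

Answer: P0:NH0 P1:NH2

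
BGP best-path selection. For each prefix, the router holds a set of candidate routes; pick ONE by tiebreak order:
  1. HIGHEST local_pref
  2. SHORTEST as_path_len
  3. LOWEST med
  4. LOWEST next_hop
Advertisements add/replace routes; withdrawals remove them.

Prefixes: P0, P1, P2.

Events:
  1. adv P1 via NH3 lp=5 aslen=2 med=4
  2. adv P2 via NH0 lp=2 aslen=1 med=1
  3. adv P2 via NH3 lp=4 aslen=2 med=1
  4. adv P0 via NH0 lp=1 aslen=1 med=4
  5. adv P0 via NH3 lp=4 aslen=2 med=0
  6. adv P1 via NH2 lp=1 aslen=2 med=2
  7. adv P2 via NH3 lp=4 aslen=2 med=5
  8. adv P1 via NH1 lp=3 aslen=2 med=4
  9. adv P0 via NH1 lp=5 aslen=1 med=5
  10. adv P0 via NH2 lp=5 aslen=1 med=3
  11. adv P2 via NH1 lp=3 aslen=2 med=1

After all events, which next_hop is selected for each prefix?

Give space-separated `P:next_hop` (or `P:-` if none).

Op 1: best P0=- P1=NH3 P2=-
Op 2: best P0=- P1=NH3 P2=NH0
Op 3: best P0=- P1=NH3 P2=NH3
Op 4: best P0=NH0 P1=NH3 P2=NH3
Op 5: best P0=NH3 P1=NH3 P2=NH3
Op 6: best P0=NH3 P1=NH3 P2=NH3
Op 7: best P0=NH3 P1=NH3 P2=NH3
Op 8: best P0=NH3 P1=NH3 P2=NH3
Op 9: best P0=NH1 P1=NH3 P2=NH3
Op 10: best P0=NH2 P1=NH3 P2=NH3
Op 11: best P0=NH2 P1=NH3 P2=NH3

Answer: P0:NH2 P1:NH3 P2:NH3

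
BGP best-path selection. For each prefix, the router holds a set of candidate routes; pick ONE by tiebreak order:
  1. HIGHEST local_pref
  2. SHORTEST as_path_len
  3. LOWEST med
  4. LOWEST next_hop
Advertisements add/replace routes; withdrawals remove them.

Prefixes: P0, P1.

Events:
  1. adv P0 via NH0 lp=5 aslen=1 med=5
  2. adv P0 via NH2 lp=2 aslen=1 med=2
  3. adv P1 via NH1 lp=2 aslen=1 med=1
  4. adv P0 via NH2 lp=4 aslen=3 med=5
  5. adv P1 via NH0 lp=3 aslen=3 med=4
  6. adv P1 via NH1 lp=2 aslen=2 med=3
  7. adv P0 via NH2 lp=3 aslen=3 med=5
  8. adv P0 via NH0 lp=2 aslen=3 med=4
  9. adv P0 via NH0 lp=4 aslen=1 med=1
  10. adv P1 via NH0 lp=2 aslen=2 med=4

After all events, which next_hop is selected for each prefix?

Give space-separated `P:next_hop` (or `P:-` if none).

Answer: P0:NH0 P1:NH1

Derivation:
Op 1: best P0=NH0 P1=-
Op 2: best P0=NH0 P1=-
Op 3: best P0=NH0 P1=NH1
Op 4: best P0=NH0 P1=NH1
Op 5: best P0=NH0 P1=NH0
Op 6: best P0=NH0 P1=NH0
Op 7: best P0=NH0 P1=NH0
Op 8: best P0=NH2 P1=NH0
Op 9: best P0=NH0 P1=NH0
Op 10: best P0=NH0 P1=NH1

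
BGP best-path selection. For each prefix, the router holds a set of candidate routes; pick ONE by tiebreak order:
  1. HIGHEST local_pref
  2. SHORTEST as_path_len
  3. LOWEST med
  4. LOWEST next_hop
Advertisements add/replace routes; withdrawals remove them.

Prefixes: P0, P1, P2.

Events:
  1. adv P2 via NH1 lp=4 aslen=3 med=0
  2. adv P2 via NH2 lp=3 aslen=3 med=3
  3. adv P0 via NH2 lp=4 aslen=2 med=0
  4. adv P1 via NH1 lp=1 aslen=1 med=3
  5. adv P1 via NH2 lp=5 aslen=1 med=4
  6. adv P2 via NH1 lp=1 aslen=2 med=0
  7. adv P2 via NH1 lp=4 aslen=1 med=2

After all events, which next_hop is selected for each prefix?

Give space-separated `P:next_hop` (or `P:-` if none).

Op 1: best P0=- P1=- P2=NH1
Op 2: best P0=- P1=- P2=NH1
Op 3: best P0=NH2 P1=- P2=NH1
Op 4: best P0=NH2 P1=NH1 P2=NH1
Op 5: best P0=NH2 P1=NH2 P2=NH1
Op 6: best P0=NH2 P1=NH2 P2=NH2
Op 7: best P0=NH2 P1=NH2 P2=NH1

Answer: P0:NH2 P1:NH2 P2:NH1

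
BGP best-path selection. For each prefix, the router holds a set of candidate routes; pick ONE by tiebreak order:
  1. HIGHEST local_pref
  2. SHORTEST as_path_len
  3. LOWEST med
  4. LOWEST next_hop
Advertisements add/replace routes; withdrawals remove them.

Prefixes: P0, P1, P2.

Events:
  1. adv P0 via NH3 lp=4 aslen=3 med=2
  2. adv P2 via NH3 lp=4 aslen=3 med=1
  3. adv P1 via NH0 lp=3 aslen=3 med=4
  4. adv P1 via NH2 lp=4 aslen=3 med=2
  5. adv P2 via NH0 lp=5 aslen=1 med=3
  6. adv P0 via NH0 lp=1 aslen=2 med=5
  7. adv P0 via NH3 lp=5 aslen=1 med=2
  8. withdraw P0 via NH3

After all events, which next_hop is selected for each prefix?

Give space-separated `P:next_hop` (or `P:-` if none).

Op 1: best P0=NH3 P1=- P2=-
Op 2: best P0=NH3 P1=- P2=NH3
Op 3: best P0=NH3 P1=NH0 P2=NH3
Op 4: best P0=NH3 P1=NH2 P2=NH3
Op 5: best P0=NH3 P1=NH2 P2=NH0
Op 6: best P0=NH3 P1=NH2 P2=NH0
Op 7: best P0=NH3 P1=NH2 P2=NH0
Op 8: best P0=NH0 P1=NH2 P2=NH0

Answer: P0:NH0 P1:NH2 P2:NH0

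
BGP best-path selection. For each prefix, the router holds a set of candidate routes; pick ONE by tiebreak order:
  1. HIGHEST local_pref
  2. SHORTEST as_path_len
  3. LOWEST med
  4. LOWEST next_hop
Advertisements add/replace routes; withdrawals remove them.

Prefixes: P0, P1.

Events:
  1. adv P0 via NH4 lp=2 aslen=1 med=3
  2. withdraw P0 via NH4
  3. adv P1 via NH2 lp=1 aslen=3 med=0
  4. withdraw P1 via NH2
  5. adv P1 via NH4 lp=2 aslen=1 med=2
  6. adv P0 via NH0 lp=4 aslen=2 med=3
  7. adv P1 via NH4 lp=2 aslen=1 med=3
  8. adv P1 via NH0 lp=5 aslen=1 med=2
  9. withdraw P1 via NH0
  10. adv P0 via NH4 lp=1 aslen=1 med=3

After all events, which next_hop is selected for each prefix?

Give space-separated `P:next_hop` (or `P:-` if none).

Answer: P0:NH0 P1:NH4

Derivation:
Op 1: best P0=NH4 P1=-
Op 2: best P0=- P1=-
Op 3: best P0=- P1=NH2
Op 4: best P0=- P1=-
Op 5: best P0=- P1=NH4
Op 6: best P0=NH0 P1=NH4
Op 7: best P0=NH0 P1=NH4
Op 8: best P0=NH0 P1=NH0
Op 9: best P0=NH0 P1=NH4
Op 10: best P0=NH0 P1=NH4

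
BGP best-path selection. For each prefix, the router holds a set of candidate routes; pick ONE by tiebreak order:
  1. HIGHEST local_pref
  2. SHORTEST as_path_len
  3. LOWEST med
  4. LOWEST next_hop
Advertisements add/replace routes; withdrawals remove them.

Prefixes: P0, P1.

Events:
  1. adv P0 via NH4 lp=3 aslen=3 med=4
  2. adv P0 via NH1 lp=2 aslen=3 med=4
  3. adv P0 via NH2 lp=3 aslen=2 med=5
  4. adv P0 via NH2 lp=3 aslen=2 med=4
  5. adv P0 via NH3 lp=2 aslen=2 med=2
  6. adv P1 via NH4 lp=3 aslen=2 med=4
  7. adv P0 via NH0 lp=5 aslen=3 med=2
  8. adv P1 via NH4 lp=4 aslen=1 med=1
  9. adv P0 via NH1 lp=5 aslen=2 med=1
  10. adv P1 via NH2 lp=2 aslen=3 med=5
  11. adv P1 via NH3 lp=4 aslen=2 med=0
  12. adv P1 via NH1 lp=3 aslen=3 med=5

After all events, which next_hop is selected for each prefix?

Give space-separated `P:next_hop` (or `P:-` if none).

Answer: P0:NH1 P1:NH4

Derivation:
Op 1: best P0=NH4 P1=-
Op 2: best P0=NH4 P1=-
Op 3: best P0=NH2 P1=-
Op 4: best P0=NH2 P1=-
Op 5: best P0=NH2 P1=-
Op 6: best P0=NH2 P1=NH4
Op 7: best P0=NH0 P1=NH4
Op 8: best P0=NH0 P1=NH4
Op 9: best P0=NH1 P1=NH4
Op 10: best P0=NH1 P1=NH4
Op 11: best P0=NH1 P1=NH4
Op 12: best P0=NH1 P1=NH4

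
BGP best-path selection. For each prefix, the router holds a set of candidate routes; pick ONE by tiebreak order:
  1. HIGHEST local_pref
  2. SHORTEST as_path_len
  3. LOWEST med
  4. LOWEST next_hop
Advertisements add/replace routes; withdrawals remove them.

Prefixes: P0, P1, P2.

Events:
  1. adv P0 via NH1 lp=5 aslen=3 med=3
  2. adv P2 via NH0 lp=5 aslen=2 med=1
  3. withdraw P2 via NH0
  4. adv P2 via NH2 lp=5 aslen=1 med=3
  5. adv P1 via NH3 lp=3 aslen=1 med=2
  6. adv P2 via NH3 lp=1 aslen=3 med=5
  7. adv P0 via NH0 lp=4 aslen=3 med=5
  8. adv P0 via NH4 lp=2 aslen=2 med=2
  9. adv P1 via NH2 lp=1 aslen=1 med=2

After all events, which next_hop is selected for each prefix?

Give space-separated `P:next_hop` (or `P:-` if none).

Op 1: best P0=NH1 P1=- P2=-
Op 2: best P0=NH1 P1=- P2=NH0
Op 3: best P0=NH1 P1=- P2=-
Op 4: best P0=NH1 P1=- P2=NH2
Op 5: best P0=NH1 P1=NH3 P2=NH2
Op 6: best P0=NH1 P1=NH3 P2=NH2
Op 7: best P0=NH1 P1=NH3 P2=NH2
Op 8: best P0=NH1 P1=NH3 P2=NH2
Op 9: best P0=NH1 P1=NH3 P2=NH2

Answer: P0:NH1 P1:NH3 P2:NH2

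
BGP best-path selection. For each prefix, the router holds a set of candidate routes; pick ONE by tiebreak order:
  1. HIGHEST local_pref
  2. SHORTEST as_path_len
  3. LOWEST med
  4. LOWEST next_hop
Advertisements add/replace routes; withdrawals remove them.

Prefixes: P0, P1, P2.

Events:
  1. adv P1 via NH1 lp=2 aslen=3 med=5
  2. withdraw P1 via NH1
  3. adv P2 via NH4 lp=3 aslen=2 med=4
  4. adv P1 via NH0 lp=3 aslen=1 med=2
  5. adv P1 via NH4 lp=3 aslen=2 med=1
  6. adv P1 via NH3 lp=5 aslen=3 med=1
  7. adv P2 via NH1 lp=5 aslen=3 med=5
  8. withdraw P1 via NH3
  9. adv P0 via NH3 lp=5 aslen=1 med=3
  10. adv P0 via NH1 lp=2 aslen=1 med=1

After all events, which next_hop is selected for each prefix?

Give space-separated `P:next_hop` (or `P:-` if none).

Answer: P0:NH3 P1:NH0 P2:NH1

Derivation:
Op 1: best P0=- P1=NH1 P2=-
Op 2: best P0=- P1=- P2=-
Op 3: best P0=- P1=- P2=NH4
Op 4: best P0=- P1=NH0 P2=NH4
Op 5: best P0=- P1=NH0 P2=NH4
Op 6: best P0=- P1=NH3 P2=NH4
Op 7: best P0=- P1=NH3 P2=NH1
Op 8: best P0=- P1=NH0 P2=NH1
Op 9: best P0=NH3 P1=NH0 P2=NH1
Op 10: best P0=NH3 P1=NH0 P2=NH1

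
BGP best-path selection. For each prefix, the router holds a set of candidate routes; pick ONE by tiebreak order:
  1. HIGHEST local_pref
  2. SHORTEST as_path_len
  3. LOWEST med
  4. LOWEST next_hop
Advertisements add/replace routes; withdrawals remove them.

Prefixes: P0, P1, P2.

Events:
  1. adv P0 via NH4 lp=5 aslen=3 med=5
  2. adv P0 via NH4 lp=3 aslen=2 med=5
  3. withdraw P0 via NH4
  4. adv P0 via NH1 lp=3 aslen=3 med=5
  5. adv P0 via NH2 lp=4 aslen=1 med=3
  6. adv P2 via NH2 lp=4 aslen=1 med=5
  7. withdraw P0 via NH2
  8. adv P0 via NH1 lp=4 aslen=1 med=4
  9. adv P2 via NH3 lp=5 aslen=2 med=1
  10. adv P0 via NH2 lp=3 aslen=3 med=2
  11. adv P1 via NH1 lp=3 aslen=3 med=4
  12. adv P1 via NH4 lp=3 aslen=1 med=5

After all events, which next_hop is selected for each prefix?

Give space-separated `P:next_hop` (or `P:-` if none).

Op 1: best P0=NH4 P1=- P2=-
Op 2: best P0=NH4 P1=- P2=-
Op 3: best P0=- P1=- P2=-
Op 4: best P0=NH1 P1=- P2=-
Op 5: best P0=NH2 P1=- P2=-
Op 6: best P0=NH2 P1=- P2=NH2
Op 7: best P0=NH1 P1=- P2=NH2
Op 8: best P0=NH1 P1=- P2=NH2
Op 9: best P0=NH1 P1=- P2=NH3
Op 10: best P0=NH1 P1=- P2=NH3
Op 11: best P0=NH1 P1=NH1 P2=NH3
Op 12: best P0=NH1 P1=NH4 P2=NH3

Answer: P0:NH1 P1:NH4 P2:NH3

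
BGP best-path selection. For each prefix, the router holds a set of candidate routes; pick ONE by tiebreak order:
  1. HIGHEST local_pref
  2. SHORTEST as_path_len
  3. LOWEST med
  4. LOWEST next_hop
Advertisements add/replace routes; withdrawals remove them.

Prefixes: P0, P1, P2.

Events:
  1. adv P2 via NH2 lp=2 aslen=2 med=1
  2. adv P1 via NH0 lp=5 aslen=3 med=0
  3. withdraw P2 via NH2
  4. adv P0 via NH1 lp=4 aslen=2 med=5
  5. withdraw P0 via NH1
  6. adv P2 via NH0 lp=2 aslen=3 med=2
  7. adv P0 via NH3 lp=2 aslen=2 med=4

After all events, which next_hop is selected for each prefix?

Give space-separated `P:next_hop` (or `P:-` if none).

Answer: P0:NH3 P1:NH0 P2:NH0

Derivation:
Op 1: best P0=- P1=- P2=NH2
Op 2: best P0=- P1=NH0 P2=NH2
Op 3: best P0=- P1=NH0 P2=-
Op 4: best P0=NH1 P1=NH0 P2=-
Op 5: best P0=- P1=NH0 P2=-
Op 6: best P0=- P1=NH0 P2=NH0
Op 7: best P0=NH3 P1=NH0 P2=NH0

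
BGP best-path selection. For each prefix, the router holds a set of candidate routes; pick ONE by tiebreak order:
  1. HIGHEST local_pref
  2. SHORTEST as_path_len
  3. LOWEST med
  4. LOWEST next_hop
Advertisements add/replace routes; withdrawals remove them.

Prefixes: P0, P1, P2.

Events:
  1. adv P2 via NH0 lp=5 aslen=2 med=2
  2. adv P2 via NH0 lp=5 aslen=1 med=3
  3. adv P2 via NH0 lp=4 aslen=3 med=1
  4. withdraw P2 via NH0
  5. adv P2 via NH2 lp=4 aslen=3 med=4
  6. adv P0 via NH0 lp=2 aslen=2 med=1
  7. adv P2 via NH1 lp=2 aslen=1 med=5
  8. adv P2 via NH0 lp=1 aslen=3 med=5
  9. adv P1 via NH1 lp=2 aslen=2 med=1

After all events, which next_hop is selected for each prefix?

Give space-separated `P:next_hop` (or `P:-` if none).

Op 1: best P0=- P1=- P2=NH0
Op 2: best P0=- P1=- P2=NH0
Op 3: best P0=- P1=- P2=NH0
Op 4: best P0=- P1=- P2=-
Op 5: best P0=- P1=- P2=NH2
Op 6: best P0=NH0 P1=- P2=NH2
Op 7: best P0=NH0 P1=- P2=NH2
Op 8: best P0=NH0 P1=- P2=NH2
Op 9: best P0=NH0 P1=NH1 P2=NH2

Answer: P0:NH0 P1:NH1 P2:NH2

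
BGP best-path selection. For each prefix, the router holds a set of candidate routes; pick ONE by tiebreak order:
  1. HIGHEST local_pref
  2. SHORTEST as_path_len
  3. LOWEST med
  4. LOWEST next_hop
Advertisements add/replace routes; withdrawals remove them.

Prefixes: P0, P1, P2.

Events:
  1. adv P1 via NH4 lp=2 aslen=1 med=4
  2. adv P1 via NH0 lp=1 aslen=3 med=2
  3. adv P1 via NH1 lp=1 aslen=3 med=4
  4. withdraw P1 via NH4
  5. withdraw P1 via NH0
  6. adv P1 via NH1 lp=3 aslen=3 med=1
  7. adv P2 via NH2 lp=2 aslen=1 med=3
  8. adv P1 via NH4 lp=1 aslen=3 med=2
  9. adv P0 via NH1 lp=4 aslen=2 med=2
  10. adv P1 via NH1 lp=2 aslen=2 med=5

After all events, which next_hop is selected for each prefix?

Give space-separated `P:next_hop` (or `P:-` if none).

Op 1: best P0=- P1=NH4 P2=-
Op 2: best P0=- P1=NH4 P2=-
Op 3: best P0=- P1=NH4 P2=-
Op 4: best P0=- P1=NH0 P2=-
Op 5: best P0=- P1=NH1 P2=-
Op 6: best P0=- P1=NH1 P2=-
Op 7: best P0=- P1=NH1 P2=NH2
Op 8: best P0=- P1=NH1 P2=NH2
Op 9: best P0=NH1 P1=NH1 P2=NH2
Op 10: best P0=NH1 P1=NH1 P2=NH2

Answer: P0:NH1 P1:NH1 P2:NH2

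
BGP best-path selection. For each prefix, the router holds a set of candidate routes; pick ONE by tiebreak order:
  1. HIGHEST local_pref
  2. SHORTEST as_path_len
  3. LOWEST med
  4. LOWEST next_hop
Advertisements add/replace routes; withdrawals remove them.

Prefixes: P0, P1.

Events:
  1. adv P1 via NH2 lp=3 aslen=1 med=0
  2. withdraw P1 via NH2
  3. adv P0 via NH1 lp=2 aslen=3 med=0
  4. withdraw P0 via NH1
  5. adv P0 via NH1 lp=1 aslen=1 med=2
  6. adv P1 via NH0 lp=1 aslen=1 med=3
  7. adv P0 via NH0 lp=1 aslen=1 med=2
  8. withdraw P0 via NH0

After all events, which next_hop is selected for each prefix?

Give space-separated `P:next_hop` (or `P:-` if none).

Answer: P0:NH1 P1:NH0

Derivation:
Op 1: best P0=- P1=NH2
Op 2: best P0=- P1=-
Op 3: best P0=NH1 P1=-
Op 4: best P0=- P1=-
Op 5: best P0=NH1 P1=-
Op 6: best P0=NH1 P1=NH0
Op 7: best P0=NH0 P1=NH0
Op 8: best P0=NH1 P1=NH0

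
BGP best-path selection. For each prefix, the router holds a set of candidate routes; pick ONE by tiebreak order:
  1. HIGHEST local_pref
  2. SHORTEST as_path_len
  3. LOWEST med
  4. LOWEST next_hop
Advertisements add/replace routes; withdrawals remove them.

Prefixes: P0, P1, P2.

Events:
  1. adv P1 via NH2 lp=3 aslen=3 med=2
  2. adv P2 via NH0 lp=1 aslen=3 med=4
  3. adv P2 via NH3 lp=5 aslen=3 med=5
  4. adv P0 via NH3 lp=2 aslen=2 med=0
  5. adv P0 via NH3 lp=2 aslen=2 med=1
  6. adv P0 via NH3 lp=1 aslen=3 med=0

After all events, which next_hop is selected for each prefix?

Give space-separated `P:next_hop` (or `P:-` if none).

Answer: P0:NH3 P1:NH2 P2:NH3

Derivation:
Op 1: best P0=- P1=NH2 P2=-
Op 2: best P0=- P1=NH2 P2=NH0
Op 3: best P0=- P1=NH2 P2=NH3
Op 4: best P0=NH3 P1=NH2 P2=NH3
Op 5: best P0=NH3 P1=NH2 P2=NH3
Op 6: best P0=NH3 P1=NH2 P2=NH3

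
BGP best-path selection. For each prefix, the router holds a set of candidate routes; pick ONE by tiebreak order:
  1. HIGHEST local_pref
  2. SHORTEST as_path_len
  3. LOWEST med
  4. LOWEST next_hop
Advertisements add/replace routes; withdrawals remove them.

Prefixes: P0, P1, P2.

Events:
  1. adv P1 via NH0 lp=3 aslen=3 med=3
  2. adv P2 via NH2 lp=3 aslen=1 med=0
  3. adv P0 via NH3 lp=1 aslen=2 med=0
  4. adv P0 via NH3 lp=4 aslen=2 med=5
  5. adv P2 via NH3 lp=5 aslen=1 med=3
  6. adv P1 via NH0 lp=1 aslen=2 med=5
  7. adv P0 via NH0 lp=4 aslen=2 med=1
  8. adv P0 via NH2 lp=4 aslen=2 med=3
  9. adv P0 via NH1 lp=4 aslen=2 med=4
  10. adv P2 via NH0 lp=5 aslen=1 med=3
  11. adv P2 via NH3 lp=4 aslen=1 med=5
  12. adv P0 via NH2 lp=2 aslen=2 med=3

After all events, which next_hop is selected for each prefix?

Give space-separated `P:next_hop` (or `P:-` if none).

Answer: P0:NH0 P1:NH0 P2:NH0

Derivation:
Op 1: best P0=- P1=NH0 P2=-
Op 2: best P0=- P1=NH0 P2=NH2
Op 3: best P0=NH3 P1=NH0 P2=NH2
Op 4: best P0=NH3 P1=NH0 P2=NH2
Op 5: best P0=NH3 P1=NH0 P2=NH3
Op 6: best P0=NH3 P1=NH0 P2=NH3
Op 7: best P0=NH0 P1=NH0 P2=NH3
Op 8: best P0=NH0 P1=NH0 P2=NH3
Op 9: best P0=NH0 P1=NH0 P2=NH3
Op 10: best P0=NH0 P1=NH0 P2=NH0
Op 11: best P0=NH0 P1=NH0 P2=NH0
Op 12: best P0=NH0 P1=NH0 P2=NH0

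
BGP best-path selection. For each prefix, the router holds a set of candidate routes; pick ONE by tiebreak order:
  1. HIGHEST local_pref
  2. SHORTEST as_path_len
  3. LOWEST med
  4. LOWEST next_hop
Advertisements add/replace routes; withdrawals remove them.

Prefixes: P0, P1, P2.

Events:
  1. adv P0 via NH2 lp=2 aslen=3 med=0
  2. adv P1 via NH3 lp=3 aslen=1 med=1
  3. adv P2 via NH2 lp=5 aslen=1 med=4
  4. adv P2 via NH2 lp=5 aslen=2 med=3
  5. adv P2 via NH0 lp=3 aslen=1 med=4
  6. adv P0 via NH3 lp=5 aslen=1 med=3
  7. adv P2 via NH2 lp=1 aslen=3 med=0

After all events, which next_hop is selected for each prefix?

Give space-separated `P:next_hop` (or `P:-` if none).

Answer: P0:NH3 P1:NH3 P2:NH0

Derivation:
Op 1: best P0=NH2 P1=- P2=-
Op 2: best P0=NH2 P1=NH3 P2=-
Op 3: best P0=NH2 P1=NH3 P2=NH2
Op 4: best P0=NH2 P1=NH3 P2=NH2
Op 5: best P0=NH2 P1=NH3 P2=NH2
Op 6: best P0=NH3 P1=NH3 P2=NH2
Op 7: best P0=NH3 P1=NH3 P2=NH0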